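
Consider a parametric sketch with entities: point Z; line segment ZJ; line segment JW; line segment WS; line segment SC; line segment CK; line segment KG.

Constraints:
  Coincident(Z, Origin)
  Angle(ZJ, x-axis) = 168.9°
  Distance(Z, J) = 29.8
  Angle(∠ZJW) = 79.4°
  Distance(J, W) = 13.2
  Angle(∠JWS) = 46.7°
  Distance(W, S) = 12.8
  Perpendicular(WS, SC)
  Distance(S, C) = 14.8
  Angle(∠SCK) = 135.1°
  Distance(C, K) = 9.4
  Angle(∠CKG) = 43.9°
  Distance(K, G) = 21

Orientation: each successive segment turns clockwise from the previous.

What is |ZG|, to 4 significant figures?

25.02

Z is at the origin; ZJ runs at 168.9° with length 29.8, so J = (-29.24, 5.737). ∠ZJW = 79.4° gives JW at 68.30° from the x-axis; with |JW| = 13.2, W = (-24.36, 18.00). ∠JWS = 46.7° gives WS at -65.00° from the x-axis; with |WS| = 12.8, S = (-18.95, 6.401). WS is perpendicular to SC, so SC runs at -155.0°; with |SC| = 14.8, C = (-32.37, 0.1462). ∠SCK = 135.1° gives CK at 160.1° from the x-axis; with |CK| = 9.4, K = (-41.20, 3.346). ∠CKG = 43.9° gives KG at 24.00° from the x-axis; with |KG| = 21.0, G = (-22.02, 11.89). Then |ZG| = |G − Z| = 25.02.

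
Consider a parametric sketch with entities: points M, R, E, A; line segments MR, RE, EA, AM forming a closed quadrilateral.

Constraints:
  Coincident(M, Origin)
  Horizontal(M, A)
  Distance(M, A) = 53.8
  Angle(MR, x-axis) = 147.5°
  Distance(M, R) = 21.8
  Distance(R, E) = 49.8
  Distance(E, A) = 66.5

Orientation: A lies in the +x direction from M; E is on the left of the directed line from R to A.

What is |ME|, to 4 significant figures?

52.74

Checks: |RE| = 49.80 ✓; |EA| = 66.50 ✓.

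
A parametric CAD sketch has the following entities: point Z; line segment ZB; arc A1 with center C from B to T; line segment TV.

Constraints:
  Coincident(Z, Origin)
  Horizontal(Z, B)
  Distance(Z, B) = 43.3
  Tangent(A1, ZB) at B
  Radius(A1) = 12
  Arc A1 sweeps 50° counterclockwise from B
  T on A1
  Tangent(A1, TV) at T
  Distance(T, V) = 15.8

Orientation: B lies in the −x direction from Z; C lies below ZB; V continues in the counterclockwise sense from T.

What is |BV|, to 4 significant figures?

25.36

Z is at the origin; Z and B share the same y with |ZB| = 43.3 and B on the −x side, so B = (-43.30, 0.000). The tangent condition forces CB to be normal to ZB, so C = B + (0, -12) = (-43.30, -12.00). On A1, B sits at bearing 90° from C; a 50° counterclockwise sweep puts T at bearing 140°, so T = C + 12.0·(cos 140°, sin 140°) = (-52.49, -4.287). The tangent condition forces CT to be normal to TV, so TV runs along (−sin 140°, cos 140°); with |TV| = 15.8, V = (-62.65, -16.39). Then |BV| = |V − B| = 25.36.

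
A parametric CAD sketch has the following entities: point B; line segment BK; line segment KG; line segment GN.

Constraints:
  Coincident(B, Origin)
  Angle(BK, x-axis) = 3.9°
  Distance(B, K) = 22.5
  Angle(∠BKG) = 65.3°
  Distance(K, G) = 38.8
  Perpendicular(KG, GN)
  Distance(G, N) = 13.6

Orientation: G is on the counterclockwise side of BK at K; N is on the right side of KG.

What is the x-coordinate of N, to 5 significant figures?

15.815

B is at the origin; BK runs at 3.9° with length 22.5, so K = 22.5·(cos 3.9°, sin 3.9°) = (22.448, 1.5303). ∠BKG = 65.3°, so KG runs at 3.9° + (180° − 65.3°) = 118.60° from the x-axis; with |KG| = 38.8, G = K + 38.8·(cos 118.60°, sin 118.60°) = (3.8747, 35.596). KG ⟂ GN; with |GN| = 13.6 on the right of KG, N = G + 13.6·(0.87798, 0.47869) = (15.815, 42.106). So N.x = 15.815.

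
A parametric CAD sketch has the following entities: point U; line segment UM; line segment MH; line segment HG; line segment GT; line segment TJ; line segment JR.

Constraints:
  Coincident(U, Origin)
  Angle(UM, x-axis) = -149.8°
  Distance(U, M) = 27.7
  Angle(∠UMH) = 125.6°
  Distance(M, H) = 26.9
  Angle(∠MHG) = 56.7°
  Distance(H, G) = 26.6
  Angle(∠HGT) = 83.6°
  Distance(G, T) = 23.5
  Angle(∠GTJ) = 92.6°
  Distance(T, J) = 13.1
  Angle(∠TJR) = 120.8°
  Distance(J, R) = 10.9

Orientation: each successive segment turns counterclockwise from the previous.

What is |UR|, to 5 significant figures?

38.057

∠GTJ = 92.6° gives TJ at -148.30° from the x-axis; with |TJ| = 13.1, J = (-27.352, -15.738). ∠TJR = 120.8° gives JR at -89.100° from the x-axis; with |JR| = 10.9, R = (-27.181, -26.636). Then |UR| = |R − U| = 38.057.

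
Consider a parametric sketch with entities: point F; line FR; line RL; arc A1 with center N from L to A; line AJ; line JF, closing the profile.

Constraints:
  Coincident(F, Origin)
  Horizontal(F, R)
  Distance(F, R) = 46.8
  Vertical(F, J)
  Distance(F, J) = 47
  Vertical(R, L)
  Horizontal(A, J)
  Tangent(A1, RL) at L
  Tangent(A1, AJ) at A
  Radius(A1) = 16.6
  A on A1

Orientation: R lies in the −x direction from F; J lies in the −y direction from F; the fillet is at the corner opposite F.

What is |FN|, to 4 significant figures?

42.85

F is at the origin; FR is horizontal with |FR| = 46.8 and R on the −x side, so R = (-46.80, 0.000). FJ is vertical with |FJ| = 47.0 and J on the −y side, so J = (0.000, -47.00). The virtual corner opposite F is at (-46.80, -47.00). The tangent condition forces NL to be normal to RL and A1 meets AJ tangentially, so NA is at right angles to AJ, with radius 16.6, so the center N sits 16.6 in from both sides at N = (-30.20, -30.40). Then |FN| = |N − F| = 42.85.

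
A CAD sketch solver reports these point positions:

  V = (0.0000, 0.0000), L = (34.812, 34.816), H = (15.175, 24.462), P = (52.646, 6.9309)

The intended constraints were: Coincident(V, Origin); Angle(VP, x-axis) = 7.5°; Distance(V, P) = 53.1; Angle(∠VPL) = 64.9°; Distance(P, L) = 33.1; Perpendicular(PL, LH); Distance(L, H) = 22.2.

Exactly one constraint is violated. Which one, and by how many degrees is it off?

Perpendicular(PL, LH) — off by 4.80°.

V = (0.00, 0.00) ✓; VP at 7.500° ✓; |VP| = 53.10 ✓; ∠VPL = 64.90° ✓; |PL| = 33.10 ✓; ∠(PL, LH) = 85.20° ✗; |LH| = 22.20 ✓.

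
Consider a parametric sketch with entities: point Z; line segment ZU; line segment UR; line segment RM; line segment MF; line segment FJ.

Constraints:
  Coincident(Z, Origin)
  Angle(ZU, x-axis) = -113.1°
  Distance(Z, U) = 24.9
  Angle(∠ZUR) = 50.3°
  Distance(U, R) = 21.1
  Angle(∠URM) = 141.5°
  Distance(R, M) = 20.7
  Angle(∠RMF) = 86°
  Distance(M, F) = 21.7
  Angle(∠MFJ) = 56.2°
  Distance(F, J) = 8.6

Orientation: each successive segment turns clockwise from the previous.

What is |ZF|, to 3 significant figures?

11.8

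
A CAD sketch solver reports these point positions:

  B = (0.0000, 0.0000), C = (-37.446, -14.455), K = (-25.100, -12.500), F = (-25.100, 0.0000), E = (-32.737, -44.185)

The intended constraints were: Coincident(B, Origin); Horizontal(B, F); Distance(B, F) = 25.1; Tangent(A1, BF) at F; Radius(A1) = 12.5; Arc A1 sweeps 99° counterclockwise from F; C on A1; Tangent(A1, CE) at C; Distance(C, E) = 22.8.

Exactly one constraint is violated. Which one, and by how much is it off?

Distance(C, E) = 22.8 — off by 7.30.

B = (0.00, 0.00) ✓; B.y = 0.00, F.y = 0.00 ✓; |BF| = 25.10 ✓; ∠(KF, FB) = 90.00° ✓; |KF| = 12.50 ✓; bearing(K→C) − bearing(K→F) = 99.00° ✓; |KC| = 12.50 ✓; ∠(KC, CE) = 90.00° ✓; |CE| = 30.10 ✗.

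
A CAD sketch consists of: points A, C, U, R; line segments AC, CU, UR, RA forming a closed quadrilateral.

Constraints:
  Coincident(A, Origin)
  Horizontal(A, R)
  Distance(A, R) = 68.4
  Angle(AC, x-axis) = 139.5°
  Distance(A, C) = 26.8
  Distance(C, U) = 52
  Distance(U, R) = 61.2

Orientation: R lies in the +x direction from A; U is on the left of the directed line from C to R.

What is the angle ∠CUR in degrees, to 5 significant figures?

105.82°

A is at the origin; AR is horizontal with |AR| = 68.4 and R in +x, so R = (68.4, 0). AC runs at 139.5° with |AC| = 26.8, so C = (-20.379, 17.405). U is determined by |CU| = 52.0 and |UR| = 61.2 together: it lies at the intersection of circle(C, 52.0) and circle(R, 61.2). With |CR| = 90.469, the foot of the radical line on CR is 39.479 from C and the perpendicular offset is √(52.0² − 39.479²) = 33.844. Taking the left-of-CR solution: U = (24.874, 43.022).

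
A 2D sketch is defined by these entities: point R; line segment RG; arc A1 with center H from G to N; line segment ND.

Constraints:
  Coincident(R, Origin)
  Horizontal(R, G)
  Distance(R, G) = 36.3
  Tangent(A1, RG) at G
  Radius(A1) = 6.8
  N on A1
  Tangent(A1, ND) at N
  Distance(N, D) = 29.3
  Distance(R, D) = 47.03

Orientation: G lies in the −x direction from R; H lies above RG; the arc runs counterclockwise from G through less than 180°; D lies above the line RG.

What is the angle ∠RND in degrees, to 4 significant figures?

104.2°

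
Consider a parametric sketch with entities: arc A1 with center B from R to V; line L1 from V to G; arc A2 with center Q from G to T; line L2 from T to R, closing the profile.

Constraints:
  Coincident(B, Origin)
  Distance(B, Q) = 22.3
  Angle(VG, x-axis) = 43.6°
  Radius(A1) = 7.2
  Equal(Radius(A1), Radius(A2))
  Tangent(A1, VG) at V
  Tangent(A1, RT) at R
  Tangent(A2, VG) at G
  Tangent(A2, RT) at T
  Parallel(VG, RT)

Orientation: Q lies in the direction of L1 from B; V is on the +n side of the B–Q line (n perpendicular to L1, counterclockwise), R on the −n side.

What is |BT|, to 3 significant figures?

23.4

The slot axis is L1's direction at 43.6°, so u = (cos 43.6°, sin 43.6°) = (0.724, 0.690) and n = (−sin 43.6°, cos 43.6°) = (-0.690, 0.724). B is at the origin and Q lies 22.3 along u from B, so Q = 22.3·u = (16.1, 15.4). Tangency of A1 to both parallel lines with radius 7.2 puts V and R at B ± 7.2·n: V = (-4.97, 5.21), R = (4.97, -5.21). Equal radii place G and T the same way about Q: G = Q + 7.2·n = (11.2, 20.6), T = Q − 7.2·n = (21.1, 10.2). Then |BT| = |T − B| = 23.4.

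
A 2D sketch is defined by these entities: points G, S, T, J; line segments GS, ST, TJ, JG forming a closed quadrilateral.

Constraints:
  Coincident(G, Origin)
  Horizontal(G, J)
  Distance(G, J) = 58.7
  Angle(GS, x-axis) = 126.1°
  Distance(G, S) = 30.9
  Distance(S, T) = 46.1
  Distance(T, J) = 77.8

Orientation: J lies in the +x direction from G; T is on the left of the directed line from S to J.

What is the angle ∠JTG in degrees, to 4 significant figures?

48.04°

G is at the origin; G and J share the same y with |GJ| = 58.7 and J in +x, so J = (58.7, 0). GS runs at 126.1° with |GS| = 30.9, so S = (-18.21, 24.97). T is determined by |ST| = 46.1 and |TJ| = 77.8 together: it lies at the intersection of circle(S, 46.1) and circle(J, 77.8). With |SJ| = 80.86, the foot of the radical line on SJ is 16.14 from S and the perpendicular offset is √(46.1² − 16.14²) = 43.18. Taking the left-of-SJ solution: T = (10.48, 61.05).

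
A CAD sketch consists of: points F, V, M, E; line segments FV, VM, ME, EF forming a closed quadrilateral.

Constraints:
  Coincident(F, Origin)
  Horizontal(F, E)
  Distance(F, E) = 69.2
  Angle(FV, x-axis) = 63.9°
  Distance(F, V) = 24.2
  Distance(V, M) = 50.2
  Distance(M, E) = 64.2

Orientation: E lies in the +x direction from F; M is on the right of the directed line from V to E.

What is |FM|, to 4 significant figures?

30.75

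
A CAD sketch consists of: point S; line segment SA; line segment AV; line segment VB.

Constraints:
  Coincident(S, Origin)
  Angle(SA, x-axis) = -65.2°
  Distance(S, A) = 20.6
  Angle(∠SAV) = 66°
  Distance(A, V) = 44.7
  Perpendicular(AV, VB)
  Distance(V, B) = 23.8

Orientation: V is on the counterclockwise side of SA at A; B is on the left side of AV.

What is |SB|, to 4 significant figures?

36.66

S is at the origin; SA runs at -65.2° with length 20.6, so A = 20.6·(cos -65.2°, sin -65.2°) = (8.641, -18.70). ∠SAV = 66.0°, so AV runs at -65.2° + (180° − 66.0°) = 48.80° from the x-axis; with |AV| = 44.7, V = A + 44.7·(cos 48.80°, sin 48.80°) = (38.08, 14.93). AV ⟂ VB; with |VB| = 23.8 on the left of AV, B = V + 23.8·(-0.7524, 0.6587) = (20.18, 30.61). Then |SB| = |B − S| = 36.66.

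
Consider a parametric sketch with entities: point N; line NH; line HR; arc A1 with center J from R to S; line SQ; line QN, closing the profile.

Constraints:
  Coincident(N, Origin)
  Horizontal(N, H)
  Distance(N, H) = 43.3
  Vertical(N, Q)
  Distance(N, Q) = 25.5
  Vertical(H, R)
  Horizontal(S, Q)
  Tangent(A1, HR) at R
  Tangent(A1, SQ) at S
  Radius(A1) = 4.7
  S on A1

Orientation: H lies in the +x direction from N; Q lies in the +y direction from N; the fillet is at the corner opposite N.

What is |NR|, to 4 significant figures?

48.04

N is at the origin; NH is horizontal with |NH| = 43.3 and H on the +x side, so H = (43.30, 0.000). NQ is vertical with |NQ| = 25.5 and Q on the +y side, so Q = (0.000, 25.50). The virtual corner opposite N is at (43.30, 25.50). Since A1 is tangent to HR there, JR ⟂ HR and A1 meets SQ tangentially, so JS is at right angles to SQ, with radius 4.7, so the center J sits 4.7 in from both sides at J = (38.60, 20.80). That places the tangent points at R = (43.30, 20.80) on HR and S = (38.60, 25.50) on SQ. Then |NR| = |R − N| = 48.04.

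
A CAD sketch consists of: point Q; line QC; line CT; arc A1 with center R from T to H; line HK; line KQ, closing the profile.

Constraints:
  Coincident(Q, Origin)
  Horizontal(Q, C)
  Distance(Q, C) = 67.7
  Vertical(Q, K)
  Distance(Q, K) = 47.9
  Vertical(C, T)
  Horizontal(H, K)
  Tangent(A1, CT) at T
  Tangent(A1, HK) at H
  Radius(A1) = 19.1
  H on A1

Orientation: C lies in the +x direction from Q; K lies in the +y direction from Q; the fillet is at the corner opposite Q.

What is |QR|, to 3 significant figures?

56.5

Q and K share the same x with |QK| = 47.9 and K on the +y side, so K = (0.00, 47.9). The virtual corner opposite Q is at (67.7, 47.9). The tangent condition forces RT to be normal to CT and tangency of A1 to HK means the radius RH is perpendicular to HK, with radius 19.1, so the center R sits 19.1 in from both sides at R = (48.6, 28.8). Then |QR| = |R − Q| = 56.5.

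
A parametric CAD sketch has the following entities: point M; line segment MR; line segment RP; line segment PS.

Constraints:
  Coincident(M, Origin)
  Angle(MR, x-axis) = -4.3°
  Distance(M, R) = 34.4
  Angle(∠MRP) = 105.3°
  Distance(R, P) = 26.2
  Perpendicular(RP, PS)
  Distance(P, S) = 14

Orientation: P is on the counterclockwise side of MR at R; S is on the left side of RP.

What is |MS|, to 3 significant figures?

40.2

M is at the origin; MR runs at -4.3° with length 34.4, so R = 34.4·(cos -4.3°, sin -4.3°) = (34.3, -2.58). ∠MRP = 105.3°, so RP runs at -4.3° + (180° − 105.3°) = 70.4° from the x-axis; with |RP| = 26.2, P = R + 26.2·(cos 70.4°, sin 70.4°) = (43.1, 22.1). RP ⟂ PS; with |PS| = 14.0 on the left of RP, S = P + 14.0·(-0.942, 0.335) = (29.9, 26.8). Then |MS| = |S − M| = 40.2.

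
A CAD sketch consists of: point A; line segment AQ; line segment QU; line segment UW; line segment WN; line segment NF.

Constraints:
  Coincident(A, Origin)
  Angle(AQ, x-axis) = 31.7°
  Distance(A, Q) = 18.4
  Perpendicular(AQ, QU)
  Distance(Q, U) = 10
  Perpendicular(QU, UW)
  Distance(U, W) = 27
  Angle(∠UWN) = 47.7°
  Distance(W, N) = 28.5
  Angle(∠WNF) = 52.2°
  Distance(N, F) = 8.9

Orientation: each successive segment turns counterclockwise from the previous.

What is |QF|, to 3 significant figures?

6.70

∠UWN = 47.7° gives WN at -16.0° from the x-axis; with |WN| = 28.5, N = (14.8, -3.87). ∠WNF = 52.2° gives NF at 112° from the x-axis; with |NF| = 8.9, F = (11.5, 4.40). Then |QF| = |F − Q| = 6.70.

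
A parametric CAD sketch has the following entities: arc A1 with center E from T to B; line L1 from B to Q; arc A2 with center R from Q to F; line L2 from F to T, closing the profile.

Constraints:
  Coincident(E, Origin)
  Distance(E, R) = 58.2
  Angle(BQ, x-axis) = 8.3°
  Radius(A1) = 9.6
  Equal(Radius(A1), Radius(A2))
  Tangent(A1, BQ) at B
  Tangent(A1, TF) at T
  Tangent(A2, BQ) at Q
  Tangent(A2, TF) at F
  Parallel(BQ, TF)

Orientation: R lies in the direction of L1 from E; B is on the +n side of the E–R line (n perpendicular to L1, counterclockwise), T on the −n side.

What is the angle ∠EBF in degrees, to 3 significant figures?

71.7°

The slot axis is L1's direction at 8.3°, so u = (cos 8.3°, sin 8.3°) = (0.990, 0.144) and n = (−sin 8.3°, cos 8.3°) = (-0.144, 0.990). E is at the origin and R lies 58.2 along u from E, so R = 58.2·u = (57.6, 8.40). Tangency of A1 to both parallel lines with radius 9.6 puts B and T at E ± 9.6·n: B = (-1.39, 9.50), T = (1.39, -9.50). Equal radii place Q and F the same way about R: Q = R + 9.6·n = (56.2, 17.9), F = R − 9.6·n = (59.0, -1.10). Then cos ∠EBF = BE·BF / (|BE||BF|), giving 71.7°.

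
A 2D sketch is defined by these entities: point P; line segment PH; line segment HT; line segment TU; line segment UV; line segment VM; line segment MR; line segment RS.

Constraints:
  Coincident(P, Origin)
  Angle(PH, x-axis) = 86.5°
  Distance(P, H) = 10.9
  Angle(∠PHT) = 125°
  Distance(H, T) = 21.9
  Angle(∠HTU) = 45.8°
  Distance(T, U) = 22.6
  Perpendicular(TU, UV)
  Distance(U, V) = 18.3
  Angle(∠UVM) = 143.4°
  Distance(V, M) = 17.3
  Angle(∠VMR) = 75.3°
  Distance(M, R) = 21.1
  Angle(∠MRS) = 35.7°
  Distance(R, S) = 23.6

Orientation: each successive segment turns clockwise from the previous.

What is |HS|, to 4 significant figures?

9.139

P is at the origin; PH runs at 86.5° with length 10.9, so H = (0.6654, 10.88). ∠PHT = 125.0° gives HT at 31.50° from the x-axis; with |HT| = 21.9, T = (19.34, 22.32). ∠HTU = 45.8° gives TU at -102.7° from the x-axis; with |TU| = 22.6, U = (14.37, 0.2753). The perpendicularity gives UV at right angles to TU, so UV runs at 167.3°; with |UV| = 18.3, V = (-3.483, 4.298). ∠UVM = 143.4° gives VM at 130.7° from the x-axis; with |VM| = 17.3, M = (-14.76, 17.41). ∠VMR = 75.3° gives MR at 26.00° from the x-axis; with |MR| = 21.1, R = (4.201, 26.66). ∠MRS = 35.7° gives RS at -118.3° from the x-axis; with |RS| = 23.6, S = (-6.988, 5.885). Then |HS| = |S − H| = 9.139.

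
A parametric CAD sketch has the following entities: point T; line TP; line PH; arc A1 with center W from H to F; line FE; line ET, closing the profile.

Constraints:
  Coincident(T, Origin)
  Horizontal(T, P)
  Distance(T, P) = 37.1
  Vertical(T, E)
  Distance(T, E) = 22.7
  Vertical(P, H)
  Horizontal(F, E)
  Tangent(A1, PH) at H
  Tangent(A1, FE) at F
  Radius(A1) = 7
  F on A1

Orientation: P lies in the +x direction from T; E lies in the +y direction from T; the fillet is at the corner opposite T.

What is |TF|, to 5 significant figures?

37.700

T is at the origin; TP is horizontal with |TP| = 37.1 and P on the +x side, so P = (37.100, 0.0000). TE is vertical with |TE| = 22.7 and E on the +y side, so E = (0.0000, 22.700). The virtual corner opposite T is at (37.100, 22.700). Tangency of A1 to PH means the radius WH is perpendicular to PH and the tangent condition forces WF to be normal to FE, with radius 7.0, so the center W sits 7.0 in from both sides at W = (30.100, 15.700). That places the tangent points at H = (37.100, 15.700) on PH and F = (30.100, 22.700) on FE. Then |TF| = |F − T| = 37.700.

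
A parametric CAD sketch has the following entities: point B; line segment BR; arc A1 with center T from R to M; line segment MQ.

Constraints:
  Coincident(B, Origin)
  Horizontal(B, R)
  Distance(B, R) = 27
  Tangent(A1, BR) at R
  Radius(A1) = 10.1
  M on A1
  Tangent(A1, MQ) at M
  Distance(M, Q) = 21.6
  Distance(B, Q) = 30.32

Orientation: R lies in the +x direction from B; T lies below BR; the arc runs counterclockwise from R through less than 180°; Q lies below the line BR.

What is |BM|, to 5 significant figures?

18.778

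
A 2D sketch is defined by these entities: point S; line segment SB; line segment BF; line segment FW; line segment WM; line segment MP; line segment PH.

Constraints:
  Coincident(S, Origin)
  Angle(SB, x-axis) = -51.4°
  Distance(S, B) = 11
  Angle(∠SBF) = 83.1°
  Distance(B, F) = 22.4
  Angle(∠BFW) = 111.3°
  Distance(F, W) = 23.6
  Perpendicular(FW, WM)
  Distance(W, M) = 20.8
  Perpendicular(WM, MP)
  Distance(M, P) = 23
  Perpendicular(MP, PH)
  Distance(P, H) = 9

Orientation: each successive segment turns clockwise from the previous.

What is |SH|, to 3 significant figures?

12.0

WM ⟂ MP, so MP runs at -37.0°; with |MP| = 23.0, P = (-0.157, -3.39). The perpendicularity gives PH at right angles to MP, so PH runs at -127°; with |PH| = 9.0, H = (-5.57, -10.6). Then |SH| = |H − S| = 12.0.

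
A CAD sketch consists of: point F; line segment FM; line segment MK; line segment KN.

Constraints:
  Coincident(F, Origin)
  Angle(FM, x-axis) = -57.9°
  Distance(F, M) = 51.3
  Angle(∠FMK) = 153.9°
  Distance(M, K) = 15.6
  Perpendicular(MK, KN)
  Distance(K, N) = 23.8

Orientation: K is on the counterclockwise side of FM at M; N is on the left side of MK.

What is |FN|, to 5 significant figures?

61.681

F is at the origin; FM runs at -57.9° with length 51.3, so M = 51.3·(cos -57.9°, sin -57.9°) = (27.261, -43.457). ∠FMK = 153.9°, so MK runs at -57.9° + (180° − 153.9°) = -31.800° from the x-axis; with |MK| = 15.6, K = M + 15.6·(cos -31.800°, sin -31.800°) = (40.519, -51.678). The perpendicularity gives KN at right angles to MK; with |KN| = 23.8 on the left of MK, N = K + 23.8·(0.52696, 0.84989) = (53.061, -31.450). Then |FN| = |N − F| = 61.681.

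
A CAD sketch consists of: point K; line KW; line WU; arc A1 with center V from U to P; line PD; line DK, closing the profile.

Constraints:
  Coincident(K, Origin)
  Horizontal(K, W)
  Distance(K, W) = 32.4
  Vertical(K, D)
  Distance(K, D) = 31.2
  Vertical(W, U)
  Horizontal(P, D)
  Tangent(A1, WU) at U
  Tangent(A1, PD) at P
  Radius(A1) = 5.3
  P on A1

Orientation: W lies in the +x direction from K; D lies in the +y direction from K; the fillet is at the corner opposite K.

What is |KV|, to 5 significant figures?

37.486

K is at the origin; KW is horizontal with |KW| = 32.4 and W on the +x side, so W = (32.400, 0.0000). K and D share the same x with |KD| = 31.2 and D on the +y side, so D = (0.0000, 31.200). The virtual corner opposite K is at (32.400, 31.200). A1 meets WU tangentially, so VU is at right angles to WU and A1 meets PD tangentially, so VP is at right angles to PD, with radius 5.3, so the center V sits 5.3 in from both sides at V = (27.100, 25.900). Then |KV| = |V − K| = 37.486.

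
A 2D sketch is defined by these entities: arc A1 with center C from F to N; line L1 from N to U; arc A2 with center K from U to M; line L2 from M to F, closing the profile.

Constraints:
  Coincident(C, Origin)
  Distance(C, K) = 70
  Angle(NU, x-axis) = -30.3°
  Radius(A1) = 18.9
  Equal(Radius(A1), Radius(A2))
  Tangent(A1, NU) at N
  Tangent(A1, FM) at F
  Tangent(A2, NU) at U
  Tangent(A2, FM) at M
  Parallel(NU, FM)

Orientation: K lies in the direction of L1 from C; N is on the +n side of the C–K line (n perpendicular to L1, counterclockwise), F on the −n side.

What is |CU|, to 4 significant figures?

72.51

The slot axis is L1's direction at -30.3°, so u = (cos -30.3°, sin -30.3°) = (0.8634, -0.5045) and n = (−sin -30.3°, cos -30.3°) = (0.5045, 0.8634). C is at the origin and K lies 70.0 along u from C, so K = 70.0·u = (60.44, -35.32). Tangency of A1 to both parallel lines with radius 18.9 puts N and F at C ± 18.9·n: N = (9.536, 16.32), F = (-9.536, -16.32). Equal radii place U and M the same way about K: U = K + 18.9·n = (69.97, -19.00), M = K − 18.9·n = (50.90, -51.64). Then |CU| = |U − C| = 72.51.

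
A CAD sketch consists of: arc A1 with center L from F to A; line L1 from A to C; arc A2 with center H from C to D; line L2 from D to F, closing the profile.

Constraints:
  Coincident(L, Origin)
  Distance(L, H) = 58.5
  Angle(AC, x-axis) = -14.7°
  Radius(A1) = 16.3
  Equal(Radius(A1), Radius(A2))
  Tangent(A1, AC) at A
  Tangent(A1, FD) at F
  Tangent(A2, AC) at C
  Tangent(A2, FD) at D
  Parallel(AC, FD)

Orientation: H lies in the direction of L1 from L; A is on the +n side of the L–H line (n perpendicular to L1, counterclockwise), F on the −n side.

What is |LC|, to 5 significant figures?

60.728

The slot axis is L1's direction at -14.7°, so u = (cos -14.7°, sin -14.7°) = (0.96727, -0.25376) and n = (−sin -14.7°, cos -14.7°) = (0.25376, 0.96727). L is at the origin and H lies 58.5 along u from L, so H = 58.5·u = (56.585, -14.845). Tangency of A1 to both parallel lines with radius 16.3 puts A and F at L ± 16.3·n: A = (4.1363, 15.766), F = (-4.1363, -15.766). Equal radii place C and D the same way about H: C = H + 16.3·n = (60.721, 0.92162), D = H − 16.3·n = (52.449, -30.611). Then |LC| = |C − L| = 60.728.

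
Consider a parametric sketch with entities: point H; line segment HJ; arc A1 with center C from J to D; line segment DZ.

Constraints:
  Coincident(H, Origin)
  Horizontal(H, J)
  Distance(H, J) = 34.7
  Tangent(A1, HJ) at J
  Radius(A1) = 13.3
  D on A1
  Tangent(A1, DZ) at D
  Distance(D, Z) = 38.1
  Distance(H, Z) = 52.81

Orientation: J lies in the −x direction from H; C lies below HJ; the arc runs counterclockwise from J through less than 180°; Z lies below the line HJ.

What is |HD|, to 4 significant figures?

49.65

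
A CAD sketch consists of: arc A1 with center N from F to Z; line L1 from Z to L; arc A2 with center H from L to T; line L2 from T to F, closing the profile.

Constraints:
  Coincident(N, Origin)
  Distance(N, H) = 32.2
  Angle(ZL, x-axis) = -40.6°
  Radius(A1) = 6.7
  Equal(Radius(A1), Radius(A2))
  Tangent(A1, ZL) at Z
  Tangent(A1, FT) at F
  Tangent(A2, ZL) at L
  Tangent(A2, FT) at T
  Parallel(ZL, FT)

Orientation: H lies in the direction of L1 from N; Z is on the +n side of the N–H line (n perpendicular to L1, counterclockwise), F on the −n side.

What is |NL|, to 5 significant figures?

32.890

Tangency of A1 to both parallel lines with radius 6.7 puts Z and F at N ± 6.7·n: Z = (4.3602, 5.0871), F = (-4.3602, -5.0871). Equal radii place L and T the same way about H: L = H + 6.7·n = (28.809, -15.868), T = H − 6.7·n = (20.088, -26.042). Then |NL| = |L − N| = 32.890.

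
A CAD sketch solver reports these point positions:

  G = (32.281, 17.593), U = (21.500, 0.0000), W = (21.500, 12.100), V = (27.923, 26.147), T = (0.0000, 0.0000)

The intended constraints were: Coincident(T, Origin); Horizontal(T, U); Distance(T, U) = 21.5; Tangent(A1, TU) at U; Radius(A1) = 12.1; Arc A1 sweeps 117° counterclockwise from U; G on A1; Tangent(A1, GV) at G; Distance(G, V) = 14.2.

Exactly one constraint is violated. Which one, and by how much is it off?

Distance(G, V) = 14.2 — off by 4.60.

T = (0.00, 0.00) ✓; T.y = 0.00, U.y = 0.00 ✓; |TU| = 21.50 ✓; ∠(WU, UT) = 90.00° ✓; |WU| = 12.10 ✓; bearing(W→G) − bearing(W→U) = 117.0° ✓; |WG| = 12.10 ✓; ∠(WG, GV) = 90.00° ✓; |GV| = 9.600 ✗.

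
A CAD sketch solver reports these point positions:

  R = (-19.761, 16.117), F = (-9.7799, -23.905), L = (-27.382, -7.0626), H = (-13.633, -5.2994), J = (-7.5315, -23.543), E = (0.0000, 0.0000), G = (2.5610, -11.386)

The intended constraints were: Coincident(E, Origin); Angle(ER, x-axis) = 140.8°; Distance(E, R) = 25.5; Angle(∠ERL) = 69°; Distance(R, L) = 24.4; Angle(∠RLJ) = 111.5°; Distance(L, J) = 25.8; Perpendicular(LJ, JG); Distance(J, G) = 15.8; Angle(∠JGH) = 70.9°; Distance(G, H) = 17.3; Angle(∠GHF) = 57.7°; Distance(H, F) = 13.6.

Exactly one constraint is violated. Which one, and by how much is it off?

Distance(H, F) = 13.6 — off by 5.40.

E = (0.00, 0.00) ✓; ER at 140.8° ✓; |ER| = 25.50 ✓; ∠ERL = 69.00° ✓; |RL| = 24.40 ✓; ∠RLJ = 111.5° ✓; |LJ| = 25.80 ✓; ∠(LJ, JG) = 90.00° ✓; |JG| = 15.80 ✓; ∠JGH = 70.90° ✓; |GH| = 17.30 ✓; ∠GHF = 57.70° ✓; |HF| = 19.00 ✗.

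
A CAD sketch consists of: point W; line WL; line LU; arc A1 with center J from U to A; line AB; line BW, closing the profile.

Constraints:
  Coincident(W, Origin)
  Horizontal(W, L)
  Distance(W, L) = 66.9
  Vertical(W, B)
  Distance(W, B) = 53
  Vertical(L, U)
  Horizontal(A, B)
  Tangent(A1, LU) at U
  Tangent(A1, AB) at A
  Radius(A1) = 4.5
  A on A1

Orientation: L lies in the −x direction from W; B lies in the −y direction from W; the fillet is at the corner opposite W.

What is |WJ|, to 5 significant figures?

79.032

W is at the origin; WL is horizontal with |WL| = 66.9 and L on the −x side, so L = (-66.900, 0.0000). WB is vertical with |WB| = 53.0 and B on the −y side, so B = (0.0000, -53.000). The virtual corner opposite W is at (-66.900, -53.000). The tangent condition forces JU to be normal to LU and A1 meets AB tangentially, so JA is at right angles to AB, with radius 4.5, so the center J sits 4.5 in from both sides at J = (-62.400, -48.500). Then |WJ| = |J − W| = 79.032.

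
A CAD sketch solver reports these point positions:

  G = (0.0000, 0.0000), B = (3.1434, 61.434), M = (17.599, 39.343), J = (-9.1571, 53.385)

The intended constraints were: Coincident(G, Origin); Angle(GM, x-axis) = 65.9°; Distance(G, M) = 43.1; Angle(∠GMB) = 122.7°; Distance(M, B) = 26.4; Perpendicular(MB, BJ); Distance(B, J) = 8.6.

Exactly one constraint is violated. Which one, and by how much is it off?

Distance(B, J) = 8.6 — off by 6.10.

G = (0.00, 0.00) ✓; GM at 65.90° ✓; |GM| = 43.10 ✓; ∠GMB = 122.7° ✓; |MB| = 26.40 ✓; ∠(MB, BJ) = 90.00° ✓; |BJ| = 14.70 ✗.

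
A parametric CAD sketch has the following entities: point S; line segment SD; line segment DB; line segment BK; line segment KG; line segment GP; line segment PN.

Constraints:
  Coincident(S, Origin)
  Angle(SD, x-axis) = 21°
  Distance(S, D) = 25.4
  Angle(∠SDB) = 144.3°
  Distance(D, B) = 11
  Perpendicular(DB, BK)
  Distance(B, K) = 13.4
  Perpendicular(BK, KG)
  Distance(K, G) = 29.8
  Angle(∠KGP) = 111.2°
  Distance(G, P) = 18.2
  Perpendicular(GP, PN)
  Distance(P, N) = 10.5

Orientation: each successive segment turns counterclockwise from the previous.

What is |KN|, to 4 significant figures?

33.74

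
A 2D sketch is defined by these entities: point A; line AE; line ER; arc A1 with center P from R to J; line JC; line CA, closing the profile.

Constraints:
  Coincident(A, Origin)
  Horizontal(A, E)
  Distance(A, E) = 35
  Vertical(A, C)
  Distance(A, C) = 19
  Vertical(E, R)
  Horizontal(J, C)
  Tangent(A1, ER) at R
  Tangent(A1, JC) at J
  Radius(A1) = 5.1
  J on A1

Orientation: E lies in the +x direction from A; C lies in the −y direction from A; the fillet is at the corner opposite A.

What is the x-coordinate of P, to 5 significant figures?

29.900

A is at the origin; AE is horizontal with |AE| = 35.0 and E on the +x side, so E = (35.000, 0.0000). AC is vertical with |AC| = 19.0 and C on the −y side, so C = (0.0000, -19.000). The virtual corner opposite A is at (35.000, -19.000). The tangent condition forces PR to be normal to ER and since A1 is tangent to JC there, PJ ⟂ JC, with radius 5.1, so the center P sits 5.1 in from both sides at P = (29.900, -13.900). So P.x = 29.900.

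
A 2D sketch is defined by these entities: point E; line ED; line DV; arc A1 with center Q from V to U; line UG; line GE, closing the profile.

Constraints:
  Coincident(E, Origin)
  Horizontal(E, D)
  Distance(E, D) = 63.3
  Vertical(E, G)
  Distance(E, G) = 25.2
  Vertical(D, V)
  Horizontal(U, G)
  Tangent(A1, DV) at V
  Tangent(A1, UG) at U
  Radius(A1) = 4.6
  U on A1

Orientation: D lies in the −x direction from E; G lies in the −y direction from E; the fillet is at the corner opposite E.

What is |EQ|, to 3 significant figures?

62.2

EG is vertical with |EG| = 25.2 and G on the −y side, so G = (0.00, -25.2). The virtual corner opposite E is at (-63.3, -25.2). Since A1 is tangent to DV there, QV ⟂ DV and the tangent condition forces QU to be normal to UG, with radius 4.6, so the center Q sits 4.6 in from both sides at Q = (-58.7, -20.6). Then |EQ| = |Q − E| = 62.2.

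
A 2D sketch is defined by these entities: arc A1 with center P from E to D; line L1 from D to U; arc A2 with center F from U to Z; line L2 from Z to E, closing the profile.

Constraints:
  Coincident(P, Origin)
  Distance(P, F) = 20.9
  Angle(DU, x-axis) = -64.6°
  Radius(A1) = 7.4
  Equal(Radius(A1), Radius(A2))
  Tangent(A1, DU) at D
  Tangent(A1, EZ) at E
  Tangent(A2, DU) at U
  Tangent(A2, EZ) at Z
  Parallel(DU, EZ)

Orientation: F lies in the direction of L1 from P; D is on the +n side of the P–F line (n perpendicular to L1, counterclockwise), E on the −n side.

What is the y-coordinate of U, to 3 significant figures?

-15.7

The slot axis is L1's direction at -64.6°, so u = (cos -64.6°, sin -64.6°) = (0.429, -0.903) and n = (−sin -64.6°, cos -64.6°) = (0.903, 0.429). P is at the origin and F lies 20.9 along u from P, so F = 20.9·u = (8.96, -18.9). Tangency of A1 to both parallel lines with radius 7.4 puts D and E at P ± 7.4·n: D = (6.68, 3.17), E = (-6.68, -3.17). Equal radii place U and Z the same way about F: U = F + 7.4·n = (15.6, -15.7), Z = F − 7.4·n = (2.28, -22.1). So U.y = -15.7.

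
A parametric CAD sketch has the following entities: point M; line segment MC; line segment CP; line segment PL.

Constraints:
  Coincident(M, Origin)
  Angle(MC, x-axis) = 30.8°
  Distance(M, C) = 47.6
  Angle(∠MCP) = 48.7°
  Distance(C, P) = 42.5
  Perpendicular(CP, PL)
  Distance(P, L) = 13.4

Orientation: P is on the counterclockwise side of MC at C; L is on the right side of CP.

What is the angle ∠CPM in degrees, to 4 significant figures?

72.78°

M is at the origin; MC runs at 30.8° with length 47.6, so C = 47.6·(cos 30.8°, sin 30.8°) = (40.89, 24.37). ∠MCP = 48.7°, so CP runs at 30.8° + (180° − 48.7°) = 162.1° from the x-axis; with |CP| = 42.5, P = C + 42.5·(cos 162.1°, sin 162.1°) = (0.4437, 37.44). Then cos ∠CPM = PC·PM / (|PC||PM|), giving 72.78°.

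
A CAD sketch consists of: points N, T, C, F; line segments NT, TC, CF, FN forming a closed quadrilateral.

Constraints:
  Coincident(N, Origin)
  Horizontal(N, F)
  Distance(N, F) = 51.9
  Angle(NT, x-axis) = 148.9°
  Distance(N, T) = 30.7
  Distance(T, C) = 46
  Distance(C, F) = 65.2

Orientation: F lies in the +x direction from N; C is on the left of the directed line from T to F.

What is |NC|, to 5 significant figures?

47.970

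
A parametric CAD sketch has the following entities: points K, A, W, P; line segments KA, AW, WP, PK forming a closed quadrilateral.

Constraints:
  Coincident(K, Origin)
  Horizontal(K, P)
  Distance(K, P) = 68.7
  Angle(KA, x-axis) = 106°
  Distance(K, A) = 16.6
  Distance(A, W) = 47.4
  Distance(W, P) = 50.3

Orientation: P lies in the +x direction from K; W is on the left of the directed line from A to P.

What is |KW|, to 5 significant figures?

53.636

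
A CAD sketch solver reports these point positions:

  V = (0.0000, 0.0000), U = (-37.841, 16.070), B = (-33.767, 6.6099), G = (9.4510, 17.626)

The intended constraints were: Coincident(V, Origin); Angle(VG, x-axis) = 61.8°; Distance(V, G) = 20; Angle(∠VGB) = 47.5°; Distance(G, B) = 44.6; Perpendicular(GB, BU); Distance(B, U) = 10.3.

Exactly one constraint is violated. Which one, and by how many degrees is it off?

Perpendicular(GB, BU) — off by 9.00°.

V = (0.00, 0.00) ✓; VG at 61.80° ✓; |VG| = 20.00 ✓; ∠VGB = 47.50° ✓; |GB| = 44.60 ✓; ∠(GB, BU) = 81.00° ✗; |BU| = 10.30 ✓.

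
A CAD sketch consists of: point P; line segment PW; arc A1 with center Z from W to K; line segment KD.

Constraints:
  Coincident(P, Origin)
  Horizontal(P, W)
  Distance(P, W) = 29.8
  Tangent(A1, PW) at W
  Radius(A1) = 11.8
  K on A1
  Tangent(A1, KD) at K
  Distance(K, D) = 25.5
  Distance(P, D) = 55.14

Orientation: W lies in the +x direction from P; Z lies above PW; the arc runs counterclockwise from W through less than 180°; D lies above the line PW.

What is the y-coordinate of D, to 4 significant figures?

38.00

Checks: |PW| = 29.80 ✓; |ZK| = 11.80 ✓; ∠(ZK, KD) = 90.00° ✓; |KD| = 25.50 ✓; |PD| = 55.14 ✓.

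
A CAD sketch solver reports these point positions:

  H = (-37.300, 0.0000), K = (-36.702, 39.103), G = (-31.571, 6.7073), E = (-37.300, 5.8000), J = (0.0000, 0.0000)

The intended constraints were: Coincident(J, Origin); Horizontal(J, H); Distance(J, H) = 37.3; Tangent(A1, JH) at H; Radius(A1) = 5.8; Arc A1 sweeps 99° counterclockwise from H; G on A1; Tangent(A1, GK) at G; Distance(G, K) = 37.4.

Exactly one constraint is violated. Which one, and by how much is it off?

Distance(G, K) = 37.4 — off by 4.60.

J = (0.00, 0.00) ✓; J.y = 0.00, H.y = 0.00 ✓; |JH| = 37.30 ✓; ∠(EH, HJ) = 90.00° ✓; |EH| = 5.800 ✓; bearing(E→G) − bearing(E→H) = 99.00° ✓; |EG| = 5.800 ✓; ∠(EG, GK) = 90.00° ✓; |GK| = 32.80 ✗.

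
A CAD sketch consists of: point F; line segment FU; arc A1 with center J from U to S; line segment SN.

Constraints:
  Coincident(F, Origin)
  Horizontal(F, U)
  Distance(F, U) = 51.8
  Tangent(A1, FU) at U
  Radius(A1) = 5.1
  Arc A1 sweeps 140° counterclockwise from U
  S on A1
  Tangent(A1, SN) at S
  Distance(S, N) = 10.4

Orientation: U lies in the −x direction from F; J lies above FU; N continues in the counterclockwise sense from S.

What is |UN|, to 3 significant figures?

16.4

On A1, U sits at bearing -90° from J; a 140° counterclockwise sweep puts S at bearing 50°, so S = J + 5.1·(cos 50°, sin 50°) = (-48.5, 9.01). A1 meets SN tangentially, so JS is at right angles to SN, so SN runs along (−sin 50°, cos 50°); with |SN| = 10.4, N = (-56.5, 15.7). Then |UN| = |N − U| = 16.4.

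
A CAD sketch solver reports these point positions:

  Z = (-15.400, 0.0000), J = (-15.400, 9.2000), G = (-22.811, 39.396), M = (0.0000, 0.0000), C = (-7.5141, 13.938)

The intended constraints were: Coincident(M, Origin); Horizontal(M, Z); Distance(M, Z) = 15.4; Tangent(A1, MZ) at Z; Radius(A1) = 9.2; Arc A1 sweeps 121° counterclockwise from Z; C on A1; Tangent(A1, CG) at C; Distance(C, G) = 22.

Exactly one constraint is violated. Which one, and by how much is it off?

Distance(C, G) = 22 — off by 7.70.

M = (0.00, 0.00) ✓; M.y = 0.00, Z.y = 0.00 ✓; |MZ| = 15.40 ✓; ∠(JZ, ZM) = 90.00° ✓; |JZ| = 9.200 ✓; bearing(J→C) − bearing(J→Z) = 121.0° ✓; |JC| = 9.200 ✓; ∠(JC, CG) = 90.00° ✓; |CG| = 29.70 ✗.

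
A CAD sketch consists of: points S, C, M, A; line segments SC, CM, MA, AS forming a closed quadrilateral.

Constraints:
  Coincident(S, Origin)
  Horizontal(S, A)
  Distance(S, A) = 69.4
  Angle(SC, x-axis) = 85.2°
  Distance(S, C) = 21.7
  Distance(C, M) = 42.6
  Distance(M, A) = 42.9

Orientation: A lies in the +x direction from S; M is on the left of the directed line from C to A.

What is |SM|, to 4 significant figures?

54.33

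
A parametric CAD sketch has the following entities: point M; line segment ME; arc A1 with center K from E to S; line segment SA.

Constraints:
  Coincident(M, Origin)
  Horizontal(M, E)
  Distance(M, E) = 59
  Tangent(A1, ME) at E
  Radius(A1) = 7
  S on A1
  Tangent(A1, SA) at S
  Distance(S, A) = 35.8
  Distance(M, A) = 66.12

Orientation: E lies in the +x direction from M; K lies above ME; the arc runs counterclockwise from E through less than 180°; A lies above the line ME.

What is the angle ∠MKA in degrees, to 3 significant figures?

83.5°

Checks: ∠(KE, EM) = 90.00° ✓; |KE| = 7.000 ✓; |KS| = 7.000 ✓; ∠(KS, SA) = 90.00° ✓; |SA| = 35.80 ✓; |MA| = 66.12 ✓.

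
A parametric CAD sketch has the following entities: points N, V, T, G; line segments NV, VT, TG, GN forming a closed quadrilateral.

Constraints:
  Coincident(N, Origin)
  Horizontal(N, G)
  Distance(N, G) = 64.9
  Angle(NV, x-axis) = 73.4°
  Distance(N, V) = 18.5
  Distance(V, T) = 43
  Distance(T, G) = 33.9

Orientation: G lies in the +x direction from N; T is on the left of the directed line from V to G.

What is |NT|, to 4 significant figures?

54.95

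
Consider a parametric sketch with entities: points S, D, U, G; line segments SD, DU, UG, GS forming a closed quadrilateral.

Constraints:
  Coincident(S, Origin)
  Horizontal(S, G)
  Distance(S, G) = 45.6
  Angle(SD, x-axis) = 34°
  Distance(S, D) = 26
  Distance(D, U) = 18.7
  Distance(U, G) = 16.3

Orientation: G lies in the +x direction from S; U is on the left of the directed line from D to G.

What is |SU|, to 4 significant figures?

43.08

Checks: |DU| = 18.70 ✓; |UG| = 16.30 ✓.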